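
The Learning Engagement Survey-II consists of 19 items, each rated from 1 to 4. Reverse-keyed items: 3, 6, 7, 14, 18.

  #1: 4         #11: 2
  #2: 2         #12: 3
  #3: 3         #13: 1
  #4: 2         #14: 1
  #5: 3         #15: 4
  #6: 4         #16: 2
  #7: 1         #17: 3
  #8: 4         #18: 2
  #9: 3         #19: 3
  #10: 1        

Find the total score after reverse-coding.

Reverse-coded items (reverse-coded value = 5 − response):
  item 3: 5 − 3 = 2
  item 6: 5 − 4 = 1
  item 7: 5 − 1 = 4
  item 14: 5 − 1 = 4
  item 18: 5 − 2 = 3
After reverse-coding: 4, 2, 2, 2, 3, 1, 4, 4, 3, 1, 2, 3, 1, 4, 4, 2, 3, 3, 3
Total = 4 + 2 + 2 + 2 + 3 + 1 + 4 + 4 + 3 + 1 + 2 + 3 + 1 + 4 + 4 + 2 + 3 + 3 + 3 = 51

51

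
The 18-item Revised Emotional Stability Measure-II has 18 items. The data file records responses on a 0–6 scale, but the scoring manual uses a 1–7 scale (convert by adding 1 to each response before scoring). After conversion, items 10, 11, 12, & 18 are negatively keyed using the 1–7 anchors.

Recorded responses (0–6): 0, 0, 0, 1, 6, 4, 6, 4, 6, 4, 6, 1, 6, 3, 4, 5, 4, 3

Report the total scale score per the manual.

77

Convert to 1–7: 1, 1, 1, 2, 7, 5, 7, 5, 7, 5, 7, 2, 7, 4, 5, 6, 5, 4
Reverse-coded (reversed = (1+7) − raw = 8 − raw):
  item 10: 8 − 5 = 3
  item 11: 8 − 7 = 1
  item 12: 8 − 2 = 6
  item 18: 8 − 4 = 4
Scored: 1, 1, 1, 2, 7, 5, 7, 5, 7, 3, 1, 6, 7, 4, 5, 6, 5, 4
Total = 77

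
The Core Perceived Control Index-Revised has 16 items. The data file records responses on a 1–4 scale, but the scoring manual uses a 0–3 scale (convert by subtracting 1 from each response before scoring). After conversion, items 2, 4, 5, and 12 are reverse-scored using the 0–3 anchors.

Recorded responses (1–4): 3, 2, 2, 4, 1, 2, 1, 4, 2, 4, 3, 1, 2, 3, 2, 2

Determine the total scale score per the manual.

Convert to 0–3: 2, 1, 1, 3, 0, 1, 0, 3, 1, 3, 2, 0, 1, 2, 1, 1
Reverse-coded (reverse-coded value = 3 − response):
  item 2: 3 − 1 = 2
  item 4: 3 − 3 = 0
  item 5: 3 − 0 = 3
  item 12: 3 − 0 = 3
Scored: 2, 2, 1, 0, 3, 1, 0, 3, 1, 3, 2, 3, 1, 2, 1, 1
Total = 26

26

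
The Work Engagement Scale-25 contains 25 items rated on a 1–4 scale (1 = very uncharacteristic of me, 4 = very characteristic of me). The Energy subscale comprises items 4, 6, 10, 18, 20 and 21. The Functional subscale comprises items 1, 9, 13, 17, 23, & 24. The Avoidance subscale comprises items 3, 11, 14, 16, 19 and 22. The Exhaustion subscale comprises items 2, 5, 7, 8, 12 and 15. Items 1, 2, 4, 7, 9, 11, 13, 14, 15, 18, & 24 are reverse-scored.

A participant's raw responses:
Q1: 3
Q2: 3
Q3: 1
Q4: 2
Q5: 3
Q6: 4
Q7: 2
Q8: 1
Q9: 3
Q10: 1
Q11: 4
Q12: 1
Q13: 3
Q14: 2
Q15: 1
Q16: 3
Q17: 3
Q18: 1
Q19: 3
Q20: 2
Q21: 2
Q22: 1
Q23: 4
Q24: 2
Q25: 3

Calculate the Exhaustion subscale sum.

Exhaustion items: 2, 5, 7, 8, 12, 15.
Of these, items 2, 7, and 15 are reverse-scored; reversed = (1+4) − raw = 5 − raw.
  item 2: 5 − 3 = 2
  item 5: 3
  item 7: 5 − 2 = 3
  item 8: 1
  item 12: 1
  item 15: 5 − 1 = 4
Sum = 2 + 3 + 3 + 1 + 1 + 4 = 14

14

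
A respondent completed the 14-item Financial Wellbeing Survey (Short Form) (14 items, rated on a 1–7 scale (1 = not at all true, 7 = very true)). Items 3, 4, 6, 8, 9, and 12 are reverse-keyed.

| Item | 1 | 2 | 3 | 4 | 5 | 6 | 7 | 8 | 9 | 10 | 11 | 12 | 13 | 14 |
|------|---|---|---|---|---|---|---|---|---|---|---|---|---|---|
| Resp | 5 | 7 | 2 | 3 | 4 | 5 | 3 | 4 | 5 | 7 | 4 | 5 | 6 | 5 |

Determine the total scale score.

65

Reverse-keyed items use 8 − raw:
  item 3: 8 − 2 = 6
  item 4: 8 − 3 = 5
  item 6: 8 − 5 = 3
  item 8: 8 − 4 = 4
  item 9: 8 − 5 = 3
  item 12: 8 − 5 = 3
After reverse-coding: 5, 7, 6, 5, 4, 3, 3, 4, 3, 7, 4, 3, 6, 5
Total = 5 + 7 + 6 + 5 + 4 + 3 + 3 + 4 + 3 + 7 + 4 + 3 + 6 + 5 = 65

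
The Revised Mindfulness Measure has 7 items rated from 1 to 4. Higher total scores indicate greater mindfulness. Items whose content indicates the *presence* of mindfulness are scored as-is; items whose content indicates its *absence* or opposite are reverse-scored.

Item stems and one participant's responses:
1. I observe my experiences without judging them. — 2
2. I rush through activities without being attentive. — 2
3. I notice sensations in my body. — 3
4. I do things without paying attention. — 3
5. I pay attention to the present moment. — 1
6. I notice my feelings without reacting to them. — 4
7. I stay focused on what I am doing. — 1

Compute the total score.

Items 2, 4 describe the absence/opposite of mindfulness → reverse-score.
reversed = (1+4) − raw = 5 − raw.
  item 1: 2
  item 2: 5 − 2 = 3
  item 3: 3
  item 4: 5 − 3 = 2
  item 5: 1
  item 6: 4
  item 7: 1
Total = 2 + 3 + 3 + 2 + 1 + 4 + 1 = 16

16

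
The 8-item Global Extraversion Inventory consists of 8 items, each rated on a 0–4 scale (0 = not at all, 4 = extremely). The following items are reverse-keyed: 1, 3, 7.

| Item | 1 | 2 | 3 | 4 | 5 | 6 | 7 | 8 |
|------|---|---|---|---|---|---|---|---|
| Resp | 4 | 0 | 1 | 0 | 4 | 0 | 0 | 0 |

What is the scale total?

Apply reverse scoring (on a 0–4 scale, reversed = 4 − raw):
  item 1: 4 − 4 = 0
  item 3: 4 − 1 = 3
  item 7: 4 − 0 = 4
Scored responses: 0, 0, 3, 0, 4, 0, 4, 0
Total = 0 + 0 + 3 + 0 + 4 + 0 + 4 + 0 = 11

11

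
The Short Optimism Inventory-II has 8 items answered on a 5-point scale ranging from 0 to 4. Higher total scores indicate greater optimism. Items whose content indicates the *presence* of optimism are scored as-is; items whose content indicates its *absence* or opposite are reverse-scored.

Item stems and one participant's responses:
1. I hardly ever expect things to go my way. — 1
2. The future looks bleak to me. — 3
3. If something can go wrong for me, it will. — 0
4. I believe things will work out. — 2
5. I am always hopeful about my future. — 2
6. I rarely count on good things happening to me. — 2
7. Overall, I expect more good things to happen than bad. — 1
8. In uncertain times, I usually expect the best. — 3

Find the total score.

Items 1, 2, 3, 6 describe the absence/opposite of optimism → reverse-score.
on a 0–4 scale, reversed = 4 − raw.
  item 1: 4 − 1 = 3
  item 2: 4 − 3 = 1
  item 3: 4 − 0 = 4
  item 4: 2
  item 5: 2
  item 6: 4 − 2 = 2
  item 7: 1
  item 8: 3
Total = 3 + 1 + 4 + 2 + 2 + 2 + 1 + 3 = 18

18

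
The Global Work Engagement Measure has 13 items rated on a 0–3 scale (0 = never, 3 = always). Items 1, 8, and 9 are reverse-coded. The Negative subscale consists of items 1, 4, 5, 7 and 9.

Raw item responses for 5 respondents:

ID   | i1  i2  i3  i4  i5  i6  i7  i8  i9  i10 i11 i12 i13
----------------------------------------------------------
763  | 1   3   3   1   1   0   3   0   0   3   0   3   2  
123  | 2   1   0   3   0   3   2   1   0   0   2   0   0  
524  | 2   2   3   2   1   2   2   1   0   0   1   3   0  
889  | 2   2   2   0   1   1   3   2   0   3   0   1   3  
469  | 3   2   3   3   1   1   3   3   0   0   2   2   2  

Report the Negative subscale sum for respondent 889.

Respondent 889 raw: 2, 2, 2, 0, 1, 1, 3, 2, 0, 3, 0, 1, 3.
Negative items: 1, 4, 5, 7, 9.
Reverse-coded (reversed = (0+3) − raw = 3 − raw):
  item 1: 3 − 2 = 1
  item 4: 0
  item 5: 1
  item 7: 3
  item 9: 3 − 0 = 3
Sum = 1 + 0 + 1 + 3 + 3 = 8

8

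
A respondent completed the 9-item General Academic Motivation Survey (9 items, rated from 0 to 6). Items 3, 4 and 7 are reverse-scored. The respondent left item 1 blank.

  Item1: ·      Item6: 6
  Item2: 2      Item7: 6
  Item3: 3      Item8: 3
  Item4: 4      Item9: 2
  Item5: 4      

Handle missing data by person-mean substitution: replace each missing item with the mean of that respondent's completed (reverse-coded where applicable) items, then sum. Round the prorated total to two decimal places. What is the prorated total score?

Reverse-coded (reverse-coded value = 6 − response):
  item 3: 6 − 3 = 3
  item 4: 6 − 4 = 2
  item 7: 6 − 6 = 0
Completed scored items (8 of 9): 2, 3, 2, 4, 6, 0, 3, 2; sum = 22.
Person mean = 22 / 8 ≈ 2.7500
Prorated total = (22 / 8) × 9 = 24.75 (to 2 dp)

24.75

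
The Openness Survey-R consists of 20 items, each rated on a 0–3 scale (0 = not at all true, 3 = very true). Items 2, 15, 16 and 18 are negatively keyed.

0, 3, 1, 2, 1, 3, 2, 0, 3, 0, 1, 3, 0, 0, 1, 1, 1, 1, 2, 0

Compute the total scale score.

25

Reversing items 2, 15, 16, and 18 with 3 − raw:
Total = 0 + (3−3) + 1 + 2 + 1 + 3 + 2 + 0 + 3 + 0 + 1 + 3 + 0 + 0 + (3−1) + (3−1) + 1 + (3−1) + 2 + 0
      = 0 + 0 + 1 + 2 + 1 + 3 + 2 + 0 + 3 + 0 + 1 + 3 + 0 + 0 + 2 + 2 + 1 + 2 + 2 + 0 = 25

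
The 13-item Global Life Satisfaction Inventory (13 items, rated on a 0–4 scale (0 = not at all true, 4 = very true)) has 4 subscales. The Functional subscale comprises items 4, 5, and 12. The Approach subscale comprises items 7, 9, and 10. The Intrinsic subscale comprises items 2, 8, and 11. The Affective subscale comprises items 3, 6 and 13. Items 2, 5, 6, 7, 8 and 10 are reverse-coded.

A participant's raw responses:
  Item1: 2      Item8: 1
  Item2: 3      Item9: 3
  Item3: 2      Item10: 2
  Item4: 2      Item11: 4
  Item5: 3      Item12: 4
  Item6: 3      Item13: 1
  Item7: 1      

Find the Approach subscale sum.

Approach items: 7, 9, 10.
Of these, items 7 & 10 are reverse-coded; reverse-coded value = 4 − response.
  item 7: 4 − 1 = 3
  item 9: 3
  item 10: 4 − 2 = 2
Sum = 3 + 3 + 2 = 8

8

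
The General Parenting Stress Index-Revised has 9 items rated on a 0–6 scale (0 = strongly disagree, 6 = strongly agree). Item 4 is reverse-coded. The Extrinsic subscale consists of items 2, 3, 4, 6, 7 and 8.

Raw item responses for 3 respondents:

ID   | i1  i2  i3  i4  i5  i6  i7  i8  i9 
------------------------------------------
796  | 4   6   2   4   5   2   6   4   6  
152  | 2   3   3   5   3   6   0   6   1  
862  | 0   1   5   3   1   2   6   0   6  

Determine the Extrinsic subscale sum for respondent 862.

Respondent 862 raw: 0, 1, 5, 3, 1, 2, 6, 0, 6.
Extrinsic items: 2, 3, 4, 6, 7, 8.
Reverse-coded (on a 0–6 scale, reversed = 6 − raw):
  item 2: 1
  item 3: 5
  item 4: 6 − 3 = 3
  item 6: 2
  item 7: 6
  item 8: 0
Sum = 1 + 5 + 3 + 2 + 6 + 0 = 17

17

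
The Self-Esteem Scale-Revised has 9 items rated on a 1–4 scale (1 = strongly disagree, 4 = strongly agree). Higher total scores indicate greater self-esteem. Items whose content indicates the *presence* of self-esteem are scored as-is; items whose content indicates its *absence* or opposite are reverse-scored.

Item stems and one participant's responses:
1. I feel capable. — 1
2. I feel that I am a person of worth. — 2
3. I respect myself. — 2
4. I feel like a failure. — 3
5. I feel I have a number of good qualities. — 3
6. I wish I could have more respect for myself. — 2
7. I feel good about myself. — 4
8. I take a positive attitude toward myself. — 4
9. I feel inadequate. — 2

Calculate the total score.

Items 4, 6, 9 describe the absence/opposite of self-esteem → reverse-score.
reverse-coded value = 5 − response.
  item 1: 1
  item 2: 2
  item 3: 2
  item 4: 5 − 3 = 2
  item 5: 3
  item 6: 5 − 2 = 3
  item 7: 4
  item 8: 4
  item 9: 5 − 2 = 3
Total = 1 + 2 + 2 + 2 + 3 + 3 + 4 + 4 + 3 = 24

24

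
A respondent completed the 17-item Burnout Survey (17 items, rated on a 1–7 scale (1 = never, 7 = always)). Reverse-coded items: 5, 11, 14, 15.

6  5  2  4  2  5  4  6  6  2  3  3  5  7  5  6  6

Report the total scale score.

Apply reverse scoring (reverse-coded value = 8 − response):
  item 5: 8 − 2 = 6
  item 11: 8 − 3 = 5
  item 14: 8 − 7 = 1
  item 15: 8 − 5 = 3
After reverse-coding: 6, 5, 2, 4, 6, 5, 4, 6, 6, 2, 5, 3, 5, 1, 3, 6, 6
Total = 6 + 5 + 2 + 4 + 6 + 5 + 4 + 6 + 6 + 2 + 5 + 3 + 5 + 1 + 3 + 6 + 6 = 75

75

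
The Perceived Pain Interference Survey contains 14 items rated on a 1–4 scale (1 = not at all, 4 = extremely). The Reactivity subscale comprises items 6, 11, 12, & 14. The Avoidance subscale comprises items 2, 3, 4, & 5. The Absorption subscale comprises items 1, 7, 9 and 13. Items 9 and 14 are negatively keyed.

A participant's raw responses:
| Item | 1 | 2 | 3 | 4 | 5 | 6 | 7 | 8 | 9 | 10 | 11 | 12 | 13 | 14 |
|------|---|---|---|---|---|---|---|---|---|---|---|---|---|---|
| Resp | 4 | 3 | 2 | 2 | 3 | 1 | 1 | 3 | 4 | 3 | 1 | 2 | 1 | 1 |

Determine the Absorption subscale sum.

Absorption items: 1, 7, 9, 13.
Of these, item 9 is negatively keyed; on a 1–4 scale, reversed = 5 − raw.
  item 1: 4
  item 7: 1
  item 9: 5 − 4 = 1
  item 13: 1
Sum = 4 + 1 + 1 + 1 = 7

7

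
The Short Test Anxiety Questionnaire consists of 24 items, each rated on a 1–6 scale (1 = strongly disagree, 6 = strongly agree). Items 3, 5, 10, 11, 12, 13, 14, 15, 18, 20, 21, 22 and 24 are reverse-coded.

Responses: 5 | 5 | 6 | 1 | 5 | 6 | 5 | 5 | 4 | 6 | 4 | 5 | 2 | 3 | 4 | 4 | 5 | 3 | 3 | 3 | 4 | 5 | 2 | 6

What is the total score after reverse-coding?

Raw sum = 101. Reverse-coded items: 3, 5, 10, 11, 12, 13, 14, 15, 18, 20, 21, 22, 24; their raw sum = 56.
Each reversal replaces raw with 7 − raw, changing the total by 7 − 2·raw per item.
Total = 101 + 13·7 − 2·56 = 101 + 91 − 112 = 80

80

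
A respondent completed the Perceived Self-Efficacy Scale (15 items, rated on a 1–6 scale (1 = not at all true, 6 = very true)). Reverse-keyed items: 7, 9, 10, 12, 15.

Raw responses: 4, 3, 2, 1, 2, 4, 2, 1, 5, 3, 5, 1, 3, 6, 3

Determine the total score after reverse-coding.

Reversing items 7, 9, 10, 12 and 15 with 7 − raw:
Total = 4 + 3 + 2 + 1 + 2 + 4 + (7−2) + 1 + (7−5) + (7−3) + 5 + (7−1) + 3 + 6 + (7−3)
      = 4 + 3 + 2 + 1 + 2 + 4 + 5 + 1 + 2 + 4 + 5 + 6 + 3 + 6 + 4 = 52

52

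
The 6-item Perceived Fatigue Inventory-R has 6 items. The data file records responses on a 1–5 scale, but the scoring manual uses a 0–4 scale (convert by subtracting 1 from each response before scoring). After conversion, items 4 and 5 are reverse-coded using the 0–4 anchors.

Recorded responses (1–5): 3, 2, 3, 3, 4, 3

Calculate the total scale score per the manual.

Convert to 0–4: 2, 1, 2, 2, 3, 2
Reverse-coded (reverse-coded value = 4 − response):
  item 4: 4 − 2 = 2
  item 5: 4 − 3 = 1
Scored: 2, 1, 2, 2, 1, 2
Total = 10

10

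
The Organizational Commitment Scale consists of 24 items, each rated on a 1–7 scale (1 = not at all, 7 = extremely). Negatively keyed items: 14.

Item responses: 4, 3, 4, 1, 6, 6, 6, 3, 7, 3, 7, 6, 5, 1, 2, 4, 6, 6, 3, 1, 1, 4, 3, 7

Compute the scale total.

Raw sum = 99. Negatively keyed items: 14; their raw sum = 1.
Each reversal replaces raw with 8 − raw, changing the total by 8 − 2·raw per item.
Total = 99 + 1·8 − 2·1 = 99 + 8 − 2 = 105

105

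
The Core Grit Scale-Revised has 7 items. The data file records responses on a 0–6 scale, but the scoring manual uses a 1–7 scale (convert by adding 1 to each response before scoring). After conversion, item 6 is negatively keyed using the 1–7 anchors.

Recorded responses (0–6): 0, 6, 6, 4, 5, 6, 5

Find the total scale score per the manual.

33

Convert to 1–7: 1, 7, 7, 5, 6, 7, 6
Reverse-coded (reversed = (1+7) − raw = 8 − raw):
  item 6: 8 − 7 = 1
Scored: 1, 7, 7, 5, 6, 1, 6
Total = 33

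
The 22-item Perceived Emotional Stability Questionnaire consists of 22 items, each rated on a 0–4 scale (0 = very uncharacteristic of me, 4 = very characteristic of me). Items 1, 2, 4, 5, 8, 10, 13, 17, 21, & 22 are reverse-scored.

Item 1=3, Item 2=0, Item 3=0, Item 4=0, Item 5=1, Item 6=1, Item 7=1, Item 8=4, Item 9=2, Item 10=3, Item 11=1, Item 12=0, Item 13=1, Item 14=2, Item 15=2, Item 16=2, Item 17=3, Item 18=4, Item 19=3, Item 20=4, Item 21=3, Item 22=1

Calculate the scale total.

Reverse-scored items use 4 − raw:
  item 1: 4 − 3 = 1
  item 2: 4 − 0 = 4
  item 4: 4 − 0 = 4
  item 5: 4 − 1 = 3
  item 8: 4 − 4 = 0
  item 10: 4 − 3 = 1
  item 13: 4 − 1 = 3
  item 17: 4 − 3 = 1
  item 21: 4 − 3 = 1
  item 22: 4 − 1 = 3
Scored items: 1, 4, 0, 4, 3, 1, 1, 0, 2, 1, 1, 0, 3, 2, 2, 2, 1, 4, 3, 4, 1, 3
Total = 1 + 4 + 0 + 4 + 3 + 1 + 1 + 0 + 2 + 1 + 1 + 0 + 3 + 2 + 2 + 2 + 1 + 4 + 3 + 4 + 1 + 3 = 43

43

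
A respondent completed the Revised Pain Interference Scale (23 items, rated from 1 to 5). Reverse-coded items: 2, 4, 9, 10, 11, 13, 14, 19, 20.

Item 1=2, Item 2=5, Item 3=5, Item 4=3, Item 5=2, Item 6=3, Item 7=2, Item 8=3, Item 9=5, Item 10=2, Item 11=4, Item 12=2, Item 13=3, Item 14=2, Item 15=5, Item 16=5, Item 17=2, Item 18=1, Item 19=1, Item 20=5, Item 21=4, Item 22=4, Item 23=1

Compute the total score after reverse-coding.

65

Raw sum = 71. Reverse-coded items: 2, 4, 9, 10, 11, 13, 14, 19, 20; their raw sum = 30.
Each reversal replaces raw with 6 − raw, changing the total by 6 − 2·raw per item.
Total = 71 + 9·6 − 2·30 = 71 + 54 − 60 = 65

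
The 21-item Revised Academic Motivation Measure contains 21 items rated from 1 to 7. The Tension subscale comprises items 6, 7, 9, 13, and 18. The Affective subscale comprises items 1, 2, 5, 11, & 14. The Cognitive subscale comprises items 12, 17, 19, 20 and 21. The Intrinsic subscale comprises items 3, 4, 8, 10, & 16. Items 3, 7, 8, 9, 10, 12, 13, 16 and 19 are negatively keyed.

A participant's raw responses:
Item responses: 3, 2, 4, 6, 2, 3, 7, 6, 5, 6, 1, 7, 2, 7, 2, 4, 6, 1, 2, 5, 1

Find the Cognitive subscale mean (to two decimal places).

Cognitive items: 12, 17, 19, 20, 21.
Of these, items 12 and 19 are negatively keyed; reverse-coded value = 8 − response.
  item 12: 8 − 7 = 1
  item 17: 6
  item 19: 8 − 2 = 6
  item 20: 5
  item 21: 1
Sum = 1 + 6 + 6 + 5 + 1 = 19
Mean = 19 / 5 = 3.80

3.80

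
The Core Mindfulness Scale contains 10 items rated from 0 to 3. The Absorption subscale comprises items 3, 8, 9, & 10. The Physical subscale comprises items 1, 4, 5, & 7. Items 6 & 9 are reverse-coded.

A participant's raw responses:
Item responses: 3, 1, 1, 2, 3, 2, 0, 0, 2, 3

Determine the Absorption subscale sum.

5

Absorption items: 3, 8, 9, 10.
Of these, item 9 is reverse-coded; reversed = (0+3) − raw = 3 − raw.
  item 3: 1
  item 8: 0
  item 9: 3 − 2 = 1
  item 10: 3
Sum = 1 + 0 + 1 + 3 = 5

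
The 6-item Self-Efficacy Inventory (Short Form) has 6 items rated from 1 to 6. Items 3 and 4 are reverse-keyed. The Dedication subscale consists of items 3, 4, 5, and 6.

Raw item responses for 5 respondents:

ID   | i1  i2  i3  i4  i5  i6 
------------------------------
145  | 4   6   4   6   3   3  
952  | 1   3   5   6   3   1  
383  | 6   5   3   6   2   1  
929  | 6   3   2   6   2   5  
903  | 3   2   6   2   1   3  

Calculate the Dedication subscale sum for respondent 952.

7

Respondent 952 raw: 1, 3, 5, 6, 3, 1.
Dedication items: 3, 4, 5, 6.
Reverse-coded (on a 1–6 scale, reversed = 7 − raw):
  item 3: 7 − 5 = 2
  item 4: 7 − 6 = 1
  item 5: 3
  item 6: 1
Sum = 2 + 1 + 3 + 1 = 7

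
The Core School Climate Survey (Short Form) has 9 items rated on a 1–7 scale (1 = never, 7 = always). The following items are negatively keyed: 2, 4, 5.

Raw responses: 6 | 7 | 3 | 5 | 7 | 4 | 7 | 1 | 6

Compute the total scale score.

32

Reverse-coded items (on a 1–7 scale, reversed = 8 − raw):
  item 2: 8 − 7 = 1
  item 4: 8 − 5 = 3
  item 5: 8 − 7 = 1
Scored responses: 6, 1, 3, 3, 1, 4, 7, 1, 6
Total = 6 + 1 + 3 + 3 + 1 + 4 + 7 + 1 + 6 = 32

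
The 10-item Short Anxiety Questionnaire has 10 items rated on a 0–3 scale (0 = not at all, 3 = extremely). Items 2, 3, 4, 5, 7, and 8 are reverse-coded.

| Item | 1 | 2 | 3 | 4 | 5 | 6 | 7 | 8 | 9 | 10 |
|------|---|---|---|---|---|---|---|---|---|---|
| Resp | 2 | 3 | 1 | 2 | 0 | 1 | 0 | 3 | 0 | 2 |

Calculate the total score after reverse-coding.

14

Reversing items 2, 3, 4, 5, 7, and 8 with 3 − raw:
Total = 2 + (3−3) + (3−1) + (3−2) + (3−0) + 1 + (3−0) + (3−3) + 0 + 2
      = 2 + 0 + 2 + 1 + 3 + 1 + 3 + 0 + 0 + 2 = 14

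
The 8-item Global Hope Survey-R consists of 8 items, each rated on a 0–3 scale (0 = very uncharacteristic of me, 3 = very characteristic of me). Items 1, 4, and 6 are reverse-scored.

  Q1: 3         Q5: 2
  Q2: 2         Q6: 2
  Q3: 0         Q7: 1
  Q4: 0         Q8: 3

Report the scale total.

Reverse-scored items use 3 − raw:
  item 1: 3 − 3 = 0
  item 4: 3 − 0 = 3
  item 6: 3 − 2 = 1
After reverse-coding: 0, 2, 0, 3, 2, 1, 1, 3
Total = 0 + 2 + 0 + 3 + 2 + 1 + 1 + 3 = 12

12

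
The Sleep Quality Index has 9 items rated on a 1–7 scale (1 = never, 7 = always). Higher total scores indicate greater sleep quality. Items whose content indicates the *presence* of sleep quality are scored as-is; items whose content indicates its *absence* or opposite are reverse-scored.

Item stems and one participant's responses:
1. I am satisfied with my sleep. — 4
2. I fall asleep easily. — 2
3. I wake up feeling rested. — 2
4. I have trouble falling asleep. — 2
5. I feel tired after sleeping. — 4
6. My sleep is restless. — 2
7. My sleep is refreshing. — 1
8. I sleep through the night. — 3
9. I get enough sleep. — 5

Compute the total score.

Items 4, 5, 6 describe the absence/opposite of sleep quality → reverse-score.
on a 1–7 scale, reversed = 8 − raw.
  item 1: 4
  item 2: 2
  item 3: 2
  item 4: 8 − 2 = 6
  item 5: 8 − 4 = 4
  item 6: 8 − 2 = 6
  item 7: 1
  item 8: 3
  item 9: 5
Total = 4 + 2 + 2 + 6 + 4 + 6 + 1 + 3 + 5 = 33

33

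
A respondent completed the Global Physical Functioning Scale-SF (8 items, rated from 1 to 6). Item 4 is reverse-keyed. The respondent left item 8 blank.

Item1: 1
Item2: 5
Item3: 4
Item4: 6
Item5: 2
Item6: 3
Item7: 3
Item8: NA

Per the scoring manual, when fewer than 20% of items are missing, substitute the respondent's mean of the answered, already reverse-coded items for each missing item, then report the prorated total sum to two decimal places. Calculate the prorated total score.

21.71

Reverse-coded (reversed = (1+6) − raw = 7 − raw):
  item 4: 7 − 6 = 1
Completed scored items (7 of 8): 1, 5, 4, 1, 2, 3, 3; sum = 19.
Person mean = 19 / 7 ≈ 2.7143
Prorated total = (19 / 7) × 8 = 21.71 (to 2 dp)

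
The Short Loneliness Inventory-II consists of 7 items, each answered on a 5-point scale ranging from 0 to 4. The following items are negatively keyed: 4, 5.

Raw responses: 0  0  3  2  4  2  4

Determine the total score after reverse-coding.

11

Raw sum = 15. Negatively keyed items: 4, 5; their raw sum = 6.
Each reversal replaces raw with 4 − raw, changing the total by 4 − 2·raw per item.
Total = 15 + 2·4 − 2·6 = 15 + 8 − 12 = 11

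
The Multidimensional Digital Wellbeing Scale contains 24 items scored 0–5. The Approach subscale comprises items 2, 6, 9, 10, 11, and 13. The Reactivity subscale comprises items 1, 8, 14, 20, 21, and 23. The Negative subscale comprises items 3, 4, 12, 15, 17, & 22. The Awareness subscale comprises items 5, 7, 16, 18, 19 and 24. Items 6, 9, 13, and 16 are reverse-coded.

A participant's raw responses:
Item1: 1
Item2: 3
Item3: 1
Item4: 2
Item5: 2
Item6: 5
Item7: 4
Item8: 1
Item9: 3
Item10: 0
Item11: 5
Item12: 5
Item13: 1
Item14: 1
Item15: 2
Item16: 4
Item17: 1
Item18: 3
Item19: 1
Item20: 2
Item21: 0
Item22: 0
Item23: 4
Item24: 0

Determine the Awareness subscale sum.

Awareness items: 5, 7, 16, 18, 19, 24.
Of these, item 16 is reverse-coded; on a 0–5 scale, reversed = 5 − raw.
  item 5: 2
  item 7: 4
  item 16: 5 − 4 = 1
  item 18: 3
  item 19: 1
  item 24: 0
Sum = 2 + 4 + 1 + 3 + 1 + 0 = 11

11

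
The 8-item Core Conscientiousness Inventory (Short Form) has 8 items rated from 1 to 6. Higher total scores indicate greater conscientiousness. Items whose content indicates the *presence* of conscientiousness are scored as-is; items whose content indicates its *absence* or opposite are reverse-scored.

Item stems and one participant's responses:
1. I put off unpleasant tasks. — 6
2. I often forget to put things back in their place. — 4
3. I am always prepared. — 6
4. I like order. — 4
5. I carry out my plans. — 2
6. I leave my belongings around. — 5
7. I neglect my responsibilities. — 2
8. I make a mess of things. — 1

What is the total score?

Items 1, 2, 6, 7, 8 describe the absence/opposite of conscientiousness → reverse-score.
reverse-coded value = 7 − response.
  item 1: 7 − 6 = 1
  item 2: 7 − 4 = 3
  item 3: 6
  item 4: 4
  item 5: 2
  item 6: 7 − 5 = 2
  item 7: 7 − 2 = 5
  item 8: 7 − 1 = 6
Total = 1 + 3 + 6 + 4 + 2 + 2 + 5 + 6 = 29

29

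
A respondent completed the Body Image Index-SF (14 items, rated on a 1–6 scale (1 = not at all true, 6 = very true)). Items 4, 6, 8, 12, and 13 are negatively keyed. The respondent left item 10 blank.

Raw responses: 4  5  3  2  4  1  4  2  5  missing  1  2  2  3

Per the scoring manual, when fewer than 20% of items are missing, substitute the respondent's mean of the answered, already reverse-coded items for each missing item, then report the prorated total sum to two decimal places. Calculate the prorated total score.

Reverse-coded (on a 1–6 scale, reversed = 7 − raw):
  item 4: 7 − 2 = 5
  item 6: 7 − 1 = 6
  item 8: 7 − 2 = 5
  item 12: 7 − 2 = 5
  item 13: 7 − 2 = 5
Completed scored items (13 of 14): 4, 5, 3, 5, 4, 6, 4, 5, 5, 1, 5, 5, 3; sum = 55.
Person mean = 55 / 13 ≈ 4.2308
Prorated total = (55 / 13) × 14 = 59.23 (to 2 dp)

59.23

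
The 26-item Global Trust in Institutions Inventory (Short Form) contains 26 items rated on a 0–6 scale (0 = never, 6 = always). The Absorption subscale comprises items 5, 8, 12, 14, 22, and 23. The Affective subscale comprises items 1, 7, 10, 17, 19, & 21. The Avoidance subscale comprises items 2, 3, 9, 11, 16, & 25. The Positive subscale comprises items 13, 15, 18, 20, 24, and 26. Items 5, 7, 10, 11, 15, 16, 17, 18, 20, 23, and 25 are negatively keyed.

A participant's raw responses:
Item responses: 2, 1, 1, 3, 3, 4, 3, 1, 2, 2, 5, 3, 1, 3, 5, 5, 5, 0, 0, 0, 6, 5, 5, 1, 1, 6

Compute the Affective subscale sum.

Affective items: 1, 7, 10, 17, 19, 21.
Of these, items 7, 10, and 17 are negatively keyed; reversed = (0+6) − raw = 6 − raw.
  item 1: 2
  item 7: 6 − 3 = 3
  item 10: 6 − 2 = 4
  item 17: 6 − 5 = 1
  item 19: 0
  item 21: 6
Sum = 2 + 3 + 4 + 1 + 0 + 6 = 16

16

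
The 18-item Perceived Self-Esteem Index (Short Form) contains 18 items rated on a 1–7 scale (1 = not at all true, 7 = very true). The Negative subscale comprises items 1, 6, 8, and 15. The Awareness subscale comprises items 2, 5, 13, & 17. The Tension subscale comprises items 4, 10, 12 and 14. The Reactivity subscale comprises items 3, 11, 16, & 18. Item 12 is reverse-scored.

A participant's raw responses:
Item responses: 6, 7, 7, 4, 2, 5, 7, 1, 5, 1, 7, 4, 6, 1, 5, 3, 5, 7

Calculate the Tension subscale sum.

Tension items: 4, 10, 12, 14.
Of these, item 12 is reverse-scored; on a 1–7 scale, reversed = 8 − raw.
  item 4: 4
  item 10: 1
  item 12: 8 − 4 = 4
  item 14: 1
Sum = 4 + 1 + 4 + 1 = 10

10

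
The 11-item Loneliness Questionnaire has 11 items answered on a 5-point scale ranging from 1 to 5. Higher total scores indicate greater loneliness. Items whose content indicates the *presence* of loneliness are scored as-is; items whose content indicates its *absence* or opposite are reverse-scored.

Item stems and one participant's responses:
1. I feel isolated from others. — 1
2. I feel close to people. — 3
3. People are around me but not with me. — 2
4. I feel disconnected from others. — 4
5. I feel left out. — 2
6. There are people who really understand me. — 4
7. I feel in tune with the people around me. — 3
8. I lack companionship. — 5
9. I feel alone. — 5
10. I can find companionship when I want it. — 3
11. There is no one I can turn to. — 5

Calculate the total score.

35

Items 2, 6, 7, 10 describe the absence/opposite of loneliness → reverse-score.
on a 1–5 scale, reversed = 6 − raw.
  item 1: 1
  item 2: 6 − 3 = 3
  item 3: 2
  item 4: 4
  item 5: 2
  item 6: 6 − 4 = 2
  item 7: 6 − 3 = 3
  item 8: 5
  item 9: 5
  item 10: 6 − 3 = 3
  item 11: 5
Total = 1 + 3 + 2 + 4 + 2 + 2 + 3 + 5 + 5 + 3 + 5 = 35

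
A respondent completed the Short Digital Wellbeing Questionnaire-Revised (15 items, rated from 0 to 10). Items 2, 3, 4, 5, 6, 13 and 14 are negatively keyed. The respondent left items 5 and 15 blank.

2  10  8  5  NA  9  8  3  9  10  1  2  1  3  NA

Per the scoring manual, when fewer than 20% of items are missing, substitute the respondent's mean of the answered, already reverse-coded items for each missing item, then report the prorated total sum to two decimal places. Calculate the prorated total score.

68.08

Reverse-coded (reversed = (0+10) − raw = 10 − raw):
  item 2: 10 − 10 = 0
  item 3: 10 − 8 = 2
  item 4: 10 − 5 = 5
  item 6: 10 − 9 = 1
  item 13: 10 − 1 = 9
  item 14: 10 − 3 = 7
Completed scored items (13 of 15): 2, 0, 2, 5, 1, 8, 3, 9, 10, 1, 2, 9, 7; sum = 59.
Person mean = 59 / 13 ≈ 4.5385
Prorated total = (59 / 13) × 15 = 68.08 (to 2 dp)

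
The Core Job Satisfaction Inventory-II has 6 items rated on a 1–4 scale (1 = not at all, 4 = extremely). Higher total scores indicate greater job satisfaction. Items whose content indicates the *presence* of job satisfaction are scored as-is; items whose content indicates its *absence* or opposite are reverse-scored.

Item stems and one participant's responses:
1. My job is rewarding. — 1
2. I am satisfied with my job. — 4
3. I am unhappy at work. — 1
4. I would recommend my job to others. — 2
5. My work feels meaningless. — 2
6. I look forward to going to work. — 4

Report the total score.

Items 3, 5 describe the absence/opposite of job satisfaction → reverse-score.
reverse-coded value = 5 − response.
  item 1: 1
  item 2: 4
  item 3: 5 − 1 = 4
  item 4: 2
  item 5: 5 − 2 = 3
  item 6: 4
Total = 1 + 4 + 4 + 2 + 3 + 4 = 18

18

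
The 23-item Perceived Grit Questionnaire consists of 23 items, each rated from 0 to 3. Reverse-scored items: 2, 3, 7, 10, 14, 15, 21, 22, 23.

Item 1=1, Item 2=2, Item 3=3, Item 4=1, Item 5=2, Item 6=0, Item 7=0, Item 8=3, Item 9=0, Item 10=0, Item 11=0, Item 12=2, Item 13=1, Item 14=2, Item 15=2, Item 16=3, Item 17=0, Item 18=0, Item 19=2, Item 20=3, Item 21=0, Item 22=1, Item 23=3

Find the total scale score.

32

Reverse-scored items use 3 − raw:
  item 2: 3 − 2 = 1
  item 3: 3 − 3 = 0
  item 7: 3 − 0 = 3
  item 10: 3 − 0 = 3
  item 14: 3 − 2 = 1
  item 15: 3 − 2 = 1
  item 21: 3 − 0 = 3
  item 22: 3 − 1 = 2
  item 23: 3 − 3 = 0
Scored items: 1, 1, 0, 1, 2, 0, 3, 3, 0, 3, 0, 2, 1, 1, 1, 3, 0, 0, 2, 3, 3, 2, 0
Total = 1 + 1 + 0 + 1 + 2 + 0 + 3 + 3 + 0 + 3 + 0 + 2 + 1 + 1 + 1 + 3 + 0 + 0 + 2 + 3 + 3 + 2 + 0 = 32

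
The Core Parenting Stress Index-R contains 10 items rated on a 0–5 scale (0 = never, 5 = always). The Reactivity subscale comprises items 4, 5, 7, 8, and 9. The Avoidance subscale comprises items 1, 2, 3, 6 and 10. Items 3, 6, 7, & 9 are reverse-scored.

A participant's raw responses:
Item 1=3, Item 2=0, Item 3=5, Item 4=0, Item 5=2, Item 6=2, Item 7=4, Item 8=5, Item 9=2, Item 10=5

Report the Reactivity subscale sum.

Reactivity items: 4, 5, 7, 8, 9.
Of these, items 7 and 9 are reverse-scored; on a 0–5 scale, reversed = 5 − raw.
  item 4: 0
  item 5: 2
  item 7: 5 − 4 = 1
  item 8: 5
  item 9: 5 − 2 = 3
Sum = 0 + 2 + 1 + 5 + 3 = 11

11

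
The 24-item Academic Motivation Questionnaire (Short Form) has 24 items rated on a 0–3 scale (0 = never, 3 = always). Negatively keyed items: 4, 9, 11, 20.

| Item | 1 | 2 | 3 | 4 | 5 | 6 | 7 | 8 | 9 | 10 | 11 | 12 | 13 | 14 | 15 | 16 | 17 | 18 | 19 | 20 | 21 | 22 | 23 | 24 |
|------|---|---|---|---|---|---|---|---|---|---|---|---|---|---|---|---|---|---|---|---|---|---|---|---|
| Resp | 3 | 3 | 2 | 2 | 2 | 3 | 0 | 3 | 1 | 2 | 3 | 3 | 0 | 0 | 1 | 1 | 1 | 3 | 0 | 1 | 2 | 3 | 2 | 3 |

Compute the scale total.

Apply reverse scoring (reversed = (0+3) − raw = 3 − raw):
  item 4: 3 − 2 = 1
  item 9: 3 − 1 = 2
  item 11: 3 − 3 = 0
  item 20: 3 − 1 = 2
Scored responses: 3, 3, 2, 1, 2, 3, 0, 3, 2, 2, 0, 3, 0, 0, 1, 1, 1, 3, 0, 2, 2, 3, 2, 3
Total = 3 + 3 + 2 + 1 + 2 + 3 + 0 + 3 + 2 + 2 + 0 + 3 + 0 + 0 + 1 + 1 + 1 + 3 + 0 + 2 + 2 + 3 + 2 + 3 = 42

42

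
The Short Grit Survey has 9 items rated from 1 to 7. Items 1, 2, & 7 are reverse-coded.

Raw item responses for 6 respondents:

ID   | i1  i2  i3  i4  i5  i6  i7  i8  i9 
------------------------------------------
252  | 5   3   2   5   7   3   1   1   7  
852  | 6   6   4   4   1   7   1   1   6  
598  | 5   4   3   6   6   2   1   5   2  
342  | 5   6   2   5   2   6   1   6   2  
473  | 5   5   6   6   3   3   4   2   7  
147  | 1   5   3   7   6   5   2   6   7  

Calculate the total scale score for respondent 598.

38

Respondent 598 raw: 5, 4, 3, 6, 6, 2, 1, 5, 2.
Reverse-coded (on a 1–7 scale, reversed = 8 − raw):
  item 1: 8 − 5 = 3
  item 2: 8 − 4 = 4
  item 3: 3
  item 4: 6
  item 5: 6
  item 6: 2
  item 7: 8 − 1 = 7
  item 8: 5
  item 9: 2
Sum = 3 + 4 + 3 + 6 + 6 + 2 + 7 + 5 + 2 = 38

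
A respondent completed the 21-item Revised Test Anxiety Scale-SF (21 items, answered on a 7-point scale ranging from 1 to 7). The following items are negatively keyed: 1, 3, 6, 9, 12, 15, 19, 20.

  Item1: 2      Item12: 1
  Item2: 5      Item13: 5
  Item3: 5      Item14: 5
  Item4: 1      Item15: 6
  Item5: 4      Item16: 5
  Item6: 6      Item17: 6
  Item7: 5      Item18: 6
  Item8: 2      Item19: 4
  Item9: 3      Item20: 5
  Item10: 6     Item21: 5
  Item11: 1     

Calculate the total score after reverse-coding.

88

Reversing items 1, 3, 6, 9, 12, 15, 19 and 20 with 8 − raw:
Total = (8−2) + 5 + (8−5) + 1 + 4 + (8−6) + 5 + 2 + (8−3) + 6 + 1 + (8−1) + 5 + 5 + (8−6) + 5 + 6 + 6 + (8−4) + (8−5) + 5
      = 6 + 5 + 3 + 1 + 4 + 2 + 5 + 2 + 5 + 6 + 1 + 7 + 5 + 5 + 2 + 5 + 6 + 6 + 4 + 3 + 5 = 88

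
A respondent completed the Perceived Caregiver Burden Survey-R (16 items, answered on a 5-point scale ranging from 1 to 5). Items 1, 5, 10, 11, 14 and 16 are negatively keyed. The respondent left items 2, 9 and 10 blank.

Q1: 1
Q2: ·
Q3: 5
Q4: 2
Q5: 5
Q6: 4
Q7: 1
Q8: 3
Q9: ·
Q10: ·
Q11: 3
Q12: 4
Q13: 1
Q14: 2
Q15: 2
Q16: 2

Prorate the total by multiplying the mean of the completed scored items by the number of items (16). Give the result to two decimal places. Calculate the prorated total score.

Reverse-coded (on a 1–5 scale, reversed = 6 − raw):
  item 1: 6 − 1 = 5
  item 5: 6 − 5 = 1
  item 11: 6 − 3 = 3
  item 14: 6 − 2 = 4
  item 16: 6 − 2 = 4
Completed scored items (13 of 16): 5, 5, 2, 1, 4, 1, 3, 3, 4, 1, 4, 2, 4; sum = 39.
Person mean = 39 / 13 ≈ 3.0000
Prorated total = (39 / 13) × 16 = 48.00 (to 2 dp)

48.00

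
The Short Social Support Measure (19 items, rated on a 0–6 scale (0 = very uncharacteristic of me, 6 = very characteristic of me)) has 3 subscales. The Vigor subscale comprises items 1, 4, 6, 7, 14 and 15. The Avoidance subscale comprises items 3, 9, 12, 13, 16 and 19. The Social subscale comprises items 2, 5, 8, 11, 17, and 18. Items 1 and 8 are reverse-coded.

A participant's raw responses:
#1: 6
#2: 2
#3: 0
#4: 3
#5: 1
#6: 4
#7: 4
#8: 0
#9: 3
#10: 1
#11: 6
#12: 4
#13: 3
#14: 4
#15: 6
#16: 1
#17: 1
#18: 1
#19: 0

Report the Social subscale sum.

17

Social items: 2, 5, 8, 11, 17, 18.
Of these, item 8 is reverse-coded; reverse-coded value = 6 − response.
  item 2: 2
  item 5: 1
  item 8: 6 − 0 = 6
  item 11: 6
  item 17: 1
  item 18: 1
Sum = 2 + 1 + 6 + 6 + 1 + 1 = 17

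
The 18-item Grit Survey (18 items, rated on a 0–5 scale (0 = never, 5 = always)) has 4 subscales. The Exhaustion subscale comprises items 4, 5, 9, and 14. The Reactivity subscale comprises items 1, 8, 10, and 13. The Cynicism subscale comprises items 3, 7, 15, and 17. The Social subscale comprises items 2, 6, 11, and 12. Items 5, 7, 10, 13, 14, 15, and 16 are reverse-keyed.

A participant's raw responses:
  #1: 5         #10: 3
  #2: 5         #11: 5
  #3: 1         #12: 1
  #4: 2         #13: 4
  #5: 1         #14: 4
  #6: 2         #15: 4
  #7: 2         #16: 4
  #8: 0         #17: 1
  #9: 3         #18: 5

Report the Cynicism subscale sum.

Cynicism items: 3, 7, 15, 17.
Of these, items 7 and 15 are reverse-keyed; on a 0–5 scale, reversed = 5 − raw.
  item 3: 1
  item 7: 5 − 2 = 3
  item 15: 5 − 4 = 1
  item 17: 1
Sum = 1 + 3 + 1 + 1 = 6

6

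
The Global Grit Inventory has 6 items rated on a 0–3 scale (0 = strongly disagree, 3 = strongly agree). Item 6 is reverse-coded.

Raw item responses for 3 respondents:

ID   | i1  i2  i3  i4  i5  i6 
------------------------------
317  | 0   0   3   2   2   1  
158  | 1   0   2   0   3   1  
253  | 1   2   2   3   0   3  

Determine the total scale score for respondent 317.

9

Respondent 317 raw: 0, 0, 3, 2, 2, 1.
Reverse-coded (reverse-coded value = 3 − response):
  item 1: 0
  item 2: 0
  item 3: 3
  item 4: 2
  item 5: 2
  item 6: 3 − 1 = 2
Sum = 0 + 0 + 3 + 2 + 2 + 2 = 9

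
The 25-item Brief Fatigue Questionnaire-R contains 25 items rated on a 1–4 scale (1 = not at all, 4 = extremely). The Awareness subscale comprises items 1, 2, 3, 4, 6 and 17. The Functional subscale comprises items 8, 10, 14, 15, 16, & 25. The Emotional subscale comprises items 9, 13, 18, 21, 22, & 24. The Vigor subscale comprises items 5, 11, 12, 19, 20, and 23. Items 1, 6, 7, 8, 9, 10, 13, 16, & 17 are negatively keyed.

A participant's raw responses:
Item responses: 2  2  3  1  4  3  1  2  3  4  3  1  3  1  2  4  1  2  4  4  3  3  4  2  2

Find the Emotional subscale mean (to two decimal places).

Emotional items: 9, 13, 18, 21, 22, 24.
Of these, items 9 & 13 are negatively keyed; on a 1–4 scale, reversed = 5 − raw.
  item 9: 5 − 3 = 2
  item 13: 5 − 3 = 2
  item 18: 2
  item 21: 3
  item 22: 3
  item 24: 2
Sum = 2 + 2 + 2 + 3 + 3 + 2 = 14
Mean = 14 / 6 = 2.33

2.33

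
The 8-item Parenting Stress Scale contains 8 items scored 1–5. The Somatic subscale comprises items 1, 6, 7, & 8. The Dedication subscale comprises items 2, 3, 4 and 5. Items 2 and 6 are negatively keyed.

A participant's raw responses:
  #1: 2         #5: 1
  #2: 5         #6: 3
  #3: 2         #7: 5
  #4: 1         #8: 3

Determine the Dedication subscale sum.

5

Dedication items: 2, 3, 4, 5.
Of these, item 2 is negatively keyed; reverse-coded value = 6 − response.
  item 2: 6 − 5 = 1
  item 3: 2
  item 4: 1
  item 5: 1
Sum = 1 + 2 + 1 + 1 = 5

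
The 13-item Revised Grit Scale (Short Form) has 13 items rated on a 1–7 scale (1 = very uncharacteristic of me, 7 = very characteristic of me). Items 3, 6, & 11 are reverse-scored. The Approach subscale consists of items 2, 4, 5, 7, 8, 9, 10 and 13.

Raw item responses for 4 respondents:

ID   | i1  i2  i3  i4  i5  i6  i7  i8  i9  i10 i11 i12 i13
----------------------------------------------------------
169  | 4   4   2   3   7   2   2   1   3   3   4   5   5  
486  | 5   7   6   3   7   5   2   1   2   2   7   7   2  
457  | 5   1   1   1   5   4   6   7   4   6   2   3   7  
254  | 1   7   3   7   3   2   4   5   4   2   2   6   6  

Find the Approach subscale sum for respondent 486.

Respondent 486 raw: 5, 7, 6, 3, 7, 5, 2, 1, 2, 2, 7, 7, 2.
Approach items: 2, 4, 5, 7, 8, 9, 10, 13.
Reverse-coded (reversed = (1+7) − raw = 8 − raw):
  item 2: 7
  item 4: 3
  item 5: 7
  item 7: 2
  item 8: 1
  item 9: 2
  item 10: 2
  item 13: 2
Sum = 7 + 3 + 7 + 2 + 1 + 2 + 2 + 2 = 26

26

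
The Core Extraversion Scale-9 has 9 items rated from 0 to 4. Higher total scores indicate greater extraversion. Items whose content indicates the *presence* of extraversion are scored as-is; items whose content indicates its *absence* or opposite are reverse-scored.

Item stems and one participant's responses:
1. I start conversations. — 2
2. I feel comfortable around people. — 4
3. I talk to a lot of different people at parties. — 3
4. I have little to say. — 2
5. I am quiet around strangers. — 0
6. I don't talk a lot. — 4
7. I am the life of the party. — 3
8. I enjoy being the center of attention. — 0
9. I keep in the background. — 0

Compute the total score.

Items 4, 5, 6, 9 describe the absence/opposite of extraversion → reverse-score.
reversed = (0+4) − raw = 4 − raw.
  item 1: 2
  item 2: 4
  item 3: 3
  item 4: 4 − 2 = 2
  item 5: 4 − 0 = 4
  item 6: 4 − 4 = 0
  item 7: 3
  item 8: 0
  item 9: 4 − 0 = 4
Total = 2 + 4 + 3 + 2 + 4 + 0 + 3 + 0 + 4 = 22

22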